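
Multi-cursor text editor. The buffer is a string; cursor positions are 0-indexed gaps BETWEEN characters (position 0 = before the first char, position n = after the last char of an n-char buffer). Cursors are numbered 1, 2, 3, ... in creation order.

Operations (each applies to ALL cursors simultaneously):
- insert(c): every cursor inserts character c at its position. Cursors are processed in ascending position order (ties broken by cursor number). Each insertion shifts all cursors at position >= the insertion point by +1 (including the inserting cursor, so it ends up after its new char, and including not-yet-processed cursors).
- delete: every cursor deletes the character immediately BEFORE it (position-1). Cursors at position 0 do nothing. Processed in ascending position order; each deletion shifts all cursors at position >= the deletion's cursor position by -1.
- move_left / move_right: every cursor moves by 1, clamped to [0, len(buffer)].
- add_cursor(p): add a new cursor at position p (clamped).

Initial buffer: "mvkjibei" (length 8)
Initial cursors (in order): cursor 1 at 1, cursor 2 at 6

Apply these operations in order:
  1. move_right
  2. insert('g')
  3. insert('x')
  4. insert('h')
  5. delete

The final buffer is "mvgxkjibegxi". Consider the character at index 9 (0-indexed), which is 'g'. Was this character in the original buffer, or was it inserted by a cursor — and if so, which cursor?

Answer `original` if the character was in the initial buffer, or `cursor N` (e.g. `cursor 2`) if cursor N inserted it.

Answer: cursor 2

Derivation:
After op 1 (move_right): buffer="mvkjibei" (len 8), cursors c1@2 c2@7, authorship ........
After op 2 (insert('g')): buffer="mvgkjibegi" (len 10), cursors c1@3 c2@9, authorship ..1.....2.
After op 3 (insert('x')): buffer="mvgxkjibegxi" (len 12), cursors c1@4 c2@11, authorship ..11.....22.
After op 4 (insert('h')): buffer="mvgxhkjibegxhi" (len 14), cursors c1@5 c2@13, authorship ..111.....222.
After op 5 (delete): buffer="mvgxkjibegxi" (len 12), cursors c1@4 c2@11, authorship ..11.....22.
Authorship (.=original, N=cursor N): . . 1 1 . . . . . 2 2 .
Index 9: author = 2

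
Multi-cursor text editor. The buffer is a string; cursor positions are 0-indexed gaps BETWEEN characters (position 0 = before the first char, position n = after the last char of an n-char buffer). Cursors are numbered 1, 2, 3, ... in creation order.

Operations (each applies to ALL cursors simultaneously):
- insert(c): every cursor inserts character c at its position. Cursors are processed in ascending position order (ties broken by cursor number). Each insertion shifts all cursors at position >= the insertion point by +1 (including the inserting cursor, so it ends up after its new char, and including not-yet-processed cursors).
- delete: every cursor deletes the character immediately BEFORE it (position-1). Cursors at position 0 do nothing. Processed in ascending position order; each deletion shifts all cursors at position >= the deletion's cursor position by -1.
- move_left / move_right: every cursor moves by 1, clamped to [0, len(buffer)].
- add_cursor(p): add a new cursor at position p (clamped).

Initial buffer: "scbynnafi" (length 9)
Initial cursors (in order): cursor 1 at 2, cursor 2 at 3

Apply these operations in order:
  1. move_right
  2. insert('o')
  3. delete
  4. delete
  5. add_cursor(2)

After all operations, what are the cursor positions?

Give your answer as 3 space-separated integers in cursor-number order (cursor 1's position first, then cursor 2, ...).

After op 1 (move_right): buffer="scbynnafi" (len 9), cursors c1@3 c2@4, authorship .........
After op 2 (insert('o')): buffer="scboyonnafi" (len 11), cursors c1@4 c2@6, authorship ...1.2.....
After op 3 (delete): buffer="scbynnafi" (len 9), cursors c1@3 c2@4, authorship .........
After op 4 (delete): buffer="scnnafi" (len 7), cursors c1@2 c2@2, authorship .......
After op 5 (add_cursor(2)): buffer="scnnafi" (len 7), cursors c1@2 c2@2 c3@2, authorship .......

Answer: 2 2 2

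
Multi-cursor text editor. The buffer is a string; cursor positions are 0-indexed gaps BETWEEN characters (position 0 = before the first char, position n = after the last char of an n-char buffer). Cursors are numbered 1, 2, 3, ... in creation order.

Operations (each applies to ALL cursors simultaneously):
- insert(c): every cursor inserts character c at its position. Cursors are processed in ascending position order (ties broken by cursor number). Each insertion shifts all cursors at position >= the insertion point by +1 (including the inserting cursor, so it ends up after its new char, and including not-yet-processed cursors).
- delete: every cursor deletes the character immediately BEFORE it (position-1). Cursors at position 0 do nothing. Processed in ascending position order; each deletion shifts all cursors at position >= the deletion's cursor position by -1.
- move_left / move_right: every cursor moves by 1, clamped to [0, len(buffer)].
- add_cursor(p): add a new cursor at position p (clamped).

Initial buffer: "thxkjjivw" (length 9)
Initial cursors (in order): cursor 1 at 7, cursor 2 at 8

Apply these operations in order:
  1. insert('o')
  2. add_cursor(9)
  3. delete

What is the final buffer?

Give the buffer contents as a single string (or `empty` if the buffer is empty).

Answer: thxkjjiw

Derivation:
After op 1 (insert('o')): buffer="thxkjjiovow" (len 11), cursors c1@8 c2@10, authorship .......1.2.
After op 2 (add_cursor(9)): buffer="thxkjjiovow" (len 11), cursors c1@8 c3@9 c2@10, authorship .......1.2.
After op 3 (delete): buffer="thxkjjiw" (len 8), cursors c1@7 c2@7 c3@7, authorship ........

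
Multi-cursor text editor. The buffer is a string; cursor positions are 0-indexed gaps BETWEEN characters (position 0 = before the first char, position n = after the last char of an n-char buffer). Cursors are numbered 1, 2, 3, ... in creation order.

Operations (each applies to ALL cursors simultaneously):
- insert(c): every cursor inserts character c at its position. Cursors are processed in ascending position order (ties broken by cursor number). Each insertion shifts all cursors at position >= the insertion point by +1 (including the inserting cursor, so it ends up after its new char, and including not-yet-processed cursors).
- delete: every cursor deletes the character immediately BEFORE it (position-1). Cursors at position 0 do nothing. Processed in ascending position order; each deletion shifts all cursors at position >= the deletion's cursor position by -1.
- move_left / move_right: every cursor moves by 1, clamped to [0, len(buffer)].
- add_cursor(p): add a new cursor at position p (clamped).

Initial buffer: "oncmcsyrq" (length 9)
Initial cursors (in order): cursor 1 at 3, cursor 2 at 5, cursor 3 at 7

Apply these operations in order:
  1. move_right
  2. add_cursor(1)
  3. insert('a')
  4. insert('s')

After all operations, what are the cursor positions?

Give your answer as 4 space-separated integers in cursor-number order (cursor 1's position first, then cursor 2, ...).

After op 1 (move_right): buffer="oncmcsyrq" (len 9), cursors c1@4 c2@6 c3@8, authorship .........
After op 2 (add_cursor(1)): buffer="oncmcsyrq" (len 9), cursors c4@1 c1@4 c2@6 c3@8, authorship .........
After op 3 (insert('a')): buffer="oancmacsayraq" (len 13), cursors c4@2 c1@6 c2@9 c3@12, authorship .4...1..2..3.
After op 4 (insert('s')): buffer="oasncmascsasyrasq" (len 17), cursors c4@3 c1@8 c2@12 c3@16, authorship .44...11..22..33.

Answer: 8 12 16 3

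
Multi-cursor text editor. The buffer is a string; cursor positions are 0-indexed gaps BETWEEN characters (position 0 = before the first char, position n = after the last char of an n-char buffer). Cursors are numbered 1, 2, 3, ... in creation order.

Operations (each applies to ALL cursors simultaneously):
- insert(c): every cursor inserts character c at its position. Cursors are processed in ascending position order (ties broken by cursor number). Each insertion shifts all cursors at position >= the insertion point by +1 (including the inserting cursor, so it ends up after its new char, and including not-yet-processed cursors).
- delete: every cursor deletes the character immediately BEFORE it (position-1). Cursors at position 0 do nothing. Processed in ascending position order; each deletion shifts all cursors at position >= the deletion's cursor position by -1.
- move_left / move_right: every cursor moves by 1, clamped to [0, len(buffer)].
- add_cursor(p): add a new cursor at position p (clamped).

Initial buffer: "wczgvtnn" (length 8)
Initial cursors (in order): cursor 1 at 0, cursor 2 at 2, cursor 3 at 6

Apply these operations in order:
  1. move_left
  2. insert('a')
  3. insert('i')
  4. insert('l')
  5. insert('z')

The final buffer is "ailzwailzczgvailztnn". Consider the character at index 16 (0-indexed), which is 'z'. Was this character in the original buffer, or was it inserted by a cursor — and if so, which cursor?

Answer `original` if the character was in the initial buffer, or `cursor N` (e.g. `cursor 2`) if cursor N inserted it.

Answer: cursor 3

Derivation:
After op 1 (move_left): buffer="wczgvtnn" (len 8), cursors c1@0 c2@1 c3@5, authorship ........
After op 2 (insert('a')): buffer="awaczgvatnn" (len 11), cursors c1@1 c2@3 c3@8, authorship 1.2....3...
After op 3 (insert('i')): buffer="aiwaiczgvaitnn" (len 14), cursors c1@2 c2@5 c3@11, authorship 11.22....33...
After op 4 (insert('l')): buffer="ailwailczgvailtnn" (len 17), cursors c1@3 c2@7 c3@14, authorship 111.222....333...
After op 5 (insert('z')): buffer="ailzwailzczgvailztnn" (len 20), cursors c1@4 c2@9 c3@17, authorship 1111.2222....3333...
Authorship (.=original, N=cursor N): 1 1 1 1 . 2 2 2 2 . . . . 3 3 3 3 . . .
Index 16: author = 3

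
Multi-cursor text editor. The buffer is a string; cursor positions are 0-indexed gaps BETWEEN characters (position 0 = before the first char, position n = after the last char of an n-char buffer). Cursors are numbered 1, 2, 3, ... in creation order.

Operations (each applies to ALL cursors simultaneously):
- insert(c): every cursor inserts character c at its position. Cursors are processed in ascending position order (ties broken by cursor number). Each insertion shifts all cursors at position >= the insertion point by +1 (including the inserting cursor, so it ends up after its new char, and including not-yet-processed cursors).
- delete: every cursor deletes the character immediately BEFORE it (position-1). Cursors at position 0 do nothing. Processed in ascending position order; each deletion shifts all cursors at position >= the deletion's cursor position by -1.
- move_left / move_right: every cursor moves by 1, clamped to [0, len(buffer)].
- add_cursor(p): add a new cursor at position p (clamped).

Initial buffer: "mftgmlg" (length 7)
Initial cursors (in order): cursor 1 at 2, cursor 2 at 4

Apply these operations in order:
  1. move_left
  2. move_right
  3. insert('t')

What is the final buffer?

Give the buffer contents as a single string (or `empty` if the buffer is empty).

After op 1 (move_left): buffer="mftgmlg" (len 7), cursors c1@1 c2@3, authorship .......
After op 2 (move_right): buffer="mftgmlg" (len 7), cursors c1@2 c2@4, authorship .......
After op 3 (insert('t')): buffer="mfttgtmlg" (len 9), cursors c1@3 c2@6, authorship ..1..2...

Answer: mfttgtmlg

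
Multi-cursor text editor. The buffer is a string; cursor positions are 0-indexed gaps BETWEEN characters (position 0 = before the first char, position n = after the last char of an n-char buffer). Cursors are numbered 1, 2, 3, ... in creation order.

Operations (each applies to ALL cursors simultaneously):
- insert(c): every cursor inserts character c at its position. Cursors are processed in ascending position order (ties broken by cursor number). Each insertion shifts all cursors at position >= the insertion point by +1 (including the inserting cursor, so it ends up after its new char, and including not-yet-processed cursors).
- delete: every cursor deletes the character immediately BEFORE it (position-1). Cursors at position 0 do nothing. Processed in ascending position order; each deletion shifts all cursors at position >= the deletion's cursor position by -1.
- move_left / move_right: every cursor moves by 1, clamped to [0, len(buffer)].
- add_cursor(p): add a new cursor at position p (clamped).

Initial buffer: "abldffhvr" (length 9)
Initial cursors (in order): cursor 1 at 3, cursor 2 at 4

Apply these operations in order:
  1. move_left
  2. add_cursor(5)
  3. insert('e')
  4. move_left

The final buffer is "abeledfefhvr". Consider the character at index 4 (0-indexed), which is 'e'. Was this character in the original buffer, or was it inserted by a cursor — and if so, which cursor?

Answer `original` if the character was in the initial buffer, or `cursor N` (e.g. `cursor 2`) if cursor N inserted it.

Answer: cursor 2

Derivation:
After op 1 (move_left): buffer="abldffhvr" (len 9), cursors c1@2 c2@3, authorship .........
After op 2 (add_cursor(5)): buffer="abldffhvr" (len 9), cursors c1@2 c2@3 c3@5, authorship .........
After op 3 (insert('e')): buffer="abeledfefhvr" (len 12), cursors c1@3 c2@5 c3@8, authorship ..1.2..3....
After op 4 (move_left): buffer="abeledfefhvr" (len 12), cursors c1@2 c2@4 c3@7, authorship ..1.2..3....
Authorship (.=original, N=cursor N): . . 1 . 2 . . 3 . . . .
Index 4: author = 2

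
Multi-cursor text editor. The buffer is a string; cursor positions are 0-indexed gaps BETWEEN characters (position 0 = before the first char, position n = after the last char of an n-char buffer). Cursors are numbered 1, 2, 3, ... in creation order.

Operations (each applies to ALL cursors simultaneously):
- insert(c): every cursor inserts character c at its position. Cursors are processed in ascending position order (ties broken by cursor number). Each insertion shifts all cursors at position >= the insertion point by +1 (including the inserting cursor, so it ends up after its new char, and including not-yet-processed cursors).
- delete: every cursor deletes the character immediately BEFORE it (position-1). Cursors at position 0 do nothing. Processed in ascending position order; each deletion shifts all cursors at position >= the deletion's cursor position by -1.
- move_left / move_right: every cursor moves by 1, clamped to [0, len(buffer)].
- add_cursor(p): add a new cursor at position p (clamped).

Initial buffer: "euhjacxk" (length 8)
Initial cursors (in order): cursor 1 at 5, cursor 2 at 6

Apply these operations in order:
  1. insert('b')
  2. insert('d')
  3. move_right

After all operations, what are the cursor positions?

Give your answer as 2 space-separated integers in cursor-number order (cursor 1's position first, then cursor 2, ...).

Answer: 8 11

Derivation:
After op 1 (insert('b')): buffer="euhjabcbxk" (len 10), cursors c1@6 c2@8, authorship .....1.2..
After op 2 (insert('d')): buffer="euhjabdcbdxk" (len 12), cursors c1@7 c2@10, authorship .....11.22..
After op 3 (move_right): buffer="euhjabdcbdxk" (len 12), cursors c1@8 c2@11, authorship .....11.22..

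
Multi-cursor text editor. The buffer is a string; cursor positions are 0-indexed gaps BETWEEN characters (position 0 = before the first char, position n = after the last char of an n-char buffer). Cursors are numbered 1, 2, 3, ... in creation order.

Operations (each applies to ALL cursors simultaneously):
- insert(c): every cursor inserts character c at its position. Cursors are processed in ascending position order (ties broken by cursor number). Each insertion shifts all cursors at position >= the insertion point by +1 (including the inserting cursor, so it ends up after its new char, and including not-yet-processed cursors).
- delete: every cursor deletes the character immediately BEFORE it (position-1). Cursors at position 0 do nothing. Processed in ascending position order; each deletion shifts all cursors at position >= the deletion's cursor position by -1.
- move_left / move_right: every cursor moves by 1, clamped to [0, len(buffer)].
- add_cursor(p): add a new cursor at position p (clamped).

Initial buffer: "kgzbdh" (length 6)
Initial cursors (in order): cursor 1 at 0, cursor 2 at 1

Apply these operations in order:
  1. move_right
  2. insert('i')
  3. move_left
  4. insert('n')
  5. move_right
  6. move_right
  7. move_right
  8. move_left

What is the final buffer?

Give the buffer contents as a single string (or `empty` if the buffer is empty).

Answer: knignizbdh

Derivation:
After op 1 (move_right): buffer="kgzbdh" (len 6), cursors c1@1 c2@2, authorship ......
After op 2 (insert('i')): buffer="kigizbdh" (len 8), cursors c1@2 c2@4, authorship .1.2....
After op 3 (move_left): buffer="kigizbdh" (len 8), cursors c1@1 c2@3, authorship .1.2....
After op 4 (insert('n')): buffer="knignizbdh" (len 10), cursors c1@2 c2@5, authorship .11.22....
After op 5 (move_right): buffer="knignizbdh" (len 10), cursors c1@3 c2@6, authorship .11.22....
After op 6 (move_right): buffer="knignizbdh" (len 10), cursors c1@4 c2@7, authorship .11.22....
After op 7 (move_right): buffer="knignizbdh" (len 10), cursors c1@5 c2@8, authorship .11.22....
After op 8 (move_left): buffer="knignizbdh" (len 10), cursors c1@4 c2@7, authorship .11.22....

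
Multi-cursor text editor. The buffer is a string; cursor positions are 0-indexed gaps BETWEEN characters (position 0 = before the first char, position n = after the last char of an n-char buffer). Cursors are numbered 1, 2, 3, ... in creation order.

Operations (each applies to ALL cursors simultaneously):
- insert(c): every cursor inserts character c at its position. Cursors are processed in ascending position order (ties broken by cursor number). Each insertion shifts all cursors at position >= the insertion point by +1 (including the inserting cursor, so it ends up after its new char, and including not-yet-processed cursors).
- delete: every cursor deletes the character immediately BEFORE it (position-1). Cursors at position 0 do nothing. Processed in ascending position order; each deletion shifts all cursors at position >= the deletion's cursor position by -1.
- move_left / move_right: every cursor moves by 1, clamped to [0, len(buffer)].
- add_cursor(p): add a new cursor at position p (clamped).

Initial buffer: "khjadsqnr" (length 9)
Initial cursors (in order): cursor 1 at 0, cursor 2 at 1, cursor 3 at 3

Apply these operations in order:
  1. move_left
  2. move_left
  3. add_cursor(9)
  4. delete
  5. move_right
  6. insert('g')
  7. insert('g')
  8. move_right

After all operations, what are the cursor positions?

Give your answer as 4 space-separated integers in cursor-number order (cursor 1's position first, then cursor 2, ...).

After op 1 (move_left): buffer="khjadsqnr" (len 9), cursors c1@0 c2@0 c3@2, authorship .........
After op 2 (move_left): buffer="khjadsqnr" (len 9), cursors c1@0 c2@0 c3@1, authorship .........
After op 3 (add_cursor(9)): buffer="khjadsqnr" (len 9), cursors c1@0 c2@0 c3@1 c4@9, authorship .........
After op 4 (delete): buffer="hjadsqn" (len 7), cursors c1@0 c2@0 c3@0 c4@7, authorship .......
After op 5 (move_right): buffer="hjadsqn" (len 7), cursors c1@1 c2@1 c3@1 c4@7, authorship .......
After op 6 (insert('g')): buffer="hgggjadsqng" (len 11), cursors c1@4 c2@4 c3@4 c4@11, authorship .123......4
After op 7 (insert('g')): buffer="hggggggjadsqngg" (len 15), cursors c1@7 c2@7 c3@7 c4@15, authorship .123123......44
After op 8 (move_right): buffer="hggggggjadsqngg" (len 15), cursors c1@8 c2@8 c3@8 c4@15, authorship .123123......44

Answer: 8 8 8 15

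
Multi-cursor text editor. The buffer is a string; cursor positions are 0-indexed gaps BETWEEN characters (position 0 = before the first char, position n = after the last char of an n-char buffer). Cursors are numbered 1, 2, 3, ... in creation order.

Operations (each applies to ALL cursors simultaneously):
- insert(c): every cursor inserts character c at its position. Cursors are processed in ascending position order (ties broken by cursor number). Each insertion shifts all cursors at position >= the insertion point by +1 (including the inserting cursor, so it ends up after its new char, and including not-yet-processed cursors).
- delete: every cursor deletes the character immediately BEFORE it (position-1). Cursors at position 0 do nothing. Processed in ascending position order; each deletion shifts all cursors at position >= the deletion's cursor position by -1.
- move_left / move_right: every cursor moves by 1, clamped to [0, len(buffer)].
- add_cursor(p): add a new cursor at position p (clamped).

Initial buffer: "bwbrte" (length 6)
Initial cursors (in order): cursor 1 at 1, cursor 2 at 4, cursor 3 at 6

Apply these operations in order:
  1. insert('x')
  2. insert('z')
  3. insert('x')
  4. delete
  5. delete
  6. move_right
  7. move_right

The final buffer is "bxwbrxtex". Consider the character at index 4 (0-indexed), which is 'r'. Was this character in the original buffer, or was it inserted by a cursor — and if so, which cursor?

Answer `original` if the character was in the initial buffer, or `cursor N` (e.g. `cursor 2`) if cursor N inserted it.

After op 1 (insert('x')): buffer="bxwbrxtex" (len 9), cursors c1@2 c2@6 c3@9, authorship .1...2..3
After op 2 (insert('z')): buffer="bxzwbrxztexz" (len 12), cursors c1@3 c2@8 c3@12, authorship .11...22..33
After op 3 (insert('x')): buffer="bxzxwbrxzxtexzx" (len 15), cursors c1@4 c2@10 c3@15, authorship .111...222..333
After op 4 (delete): buffer="bxzwbrxztexz" (len 12), cursors c1@3 c2@8 c3@12, authorship .11...22..33
After op 5 (delete): buffer="bxwbrxtex" (len 9), cursors c1@2 c2@6 c3@9, authorship .1...2..3
After op 6 (move_right): buffer="bxwbrxtex" (len 9), cursors c1@3 c2@7 c3@9, authorship .1...2..3
After op 7 (move_right): buffer="bxwbrxtex" (len 9), cursors c1@4 c2@8 c3@9, authorship .1...2..3
Authorship (.=original, N=cursor N): . 1 . . . 2 . . 3
Index 4: author = original

Answer: original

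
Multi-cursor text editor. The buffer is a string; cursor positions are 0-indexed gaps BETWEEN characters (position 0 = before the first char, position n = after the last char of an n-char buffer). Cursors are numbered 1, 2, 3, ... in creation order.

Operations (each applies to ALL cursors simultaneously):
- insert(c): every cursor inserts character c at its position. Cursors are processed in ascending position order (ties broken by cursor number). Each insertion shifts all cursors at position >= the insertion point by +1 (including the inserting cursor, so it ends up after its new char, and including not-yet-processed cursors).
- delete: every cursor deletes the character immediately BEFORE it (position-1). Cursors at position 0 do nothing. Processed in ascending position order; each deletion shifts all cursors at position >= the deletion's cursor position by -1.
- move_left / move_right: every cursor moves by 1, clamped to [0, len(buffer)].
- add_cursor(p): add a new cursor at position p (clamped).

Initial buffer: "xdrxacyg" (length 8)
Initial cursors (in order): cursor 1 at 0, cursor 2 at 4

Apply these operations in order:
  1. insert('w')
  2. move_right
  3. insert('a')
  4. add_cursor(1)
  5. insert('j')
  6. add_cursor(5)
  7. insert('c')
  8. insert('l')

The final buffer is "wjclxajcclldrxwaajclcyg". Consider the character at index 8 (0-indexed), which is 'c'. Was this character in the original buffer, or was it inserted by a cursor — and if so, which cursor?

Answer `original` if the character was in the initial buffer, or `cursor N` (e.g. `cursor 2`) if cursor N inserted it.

After op 1 (insert('w')): buffer="wxdrxwacyg" (len 10), cursors c1@1 c2@6, authorship 1....2....
After op 2 (move_right): buffer="wxdrxwacyg" (len 10), cursors c1@2 c2@7, authorship 1....2....
After op 3 (insert('a')): buffer="wxadrxwaacyg" (len 12), cursors c1@3 c2@9, authorship 1.1...2.2...
After op 4 (add_cursor(1)): buffer="wxadrxwaacyg" (len 12), cursors c3@1 c1@3 c2@9, authorship 1.1...2.2...
After op 5 (insert('j')): buffer="wjxajdrxwaajcyg" (len 15), cursors c3@2 c1@5 c2@12, authorship 13.11...2.22...
After op 6 (add_cursor(5)): buffer="wjxajdrxwaajcyg" (len 15), cursors c3@2 c1@5 c4@5 c2@12, authorship 13.11...2.22...
After op 7 (insert('c')): buffer="wjcxajccdrxwaajccyg" (len 19), cursors c3@3 c1@8 c4@8 c2@16, authorship 133.1114...2.222...
After op 8 (insert('l')): buffer="wjclxajcclldrxwaajclcyg" (len 23), cursors c3@4 c1@11 c4@11 c2@20, authorship 1333.111414...2.2222...
Authorship (.=original, N=cursor N): 1 3 3 3 . 1 1 1 4 1 4 . . . 2 . 2 2 2 2 . . .
Index 8: author = 4

Answer: cursor 4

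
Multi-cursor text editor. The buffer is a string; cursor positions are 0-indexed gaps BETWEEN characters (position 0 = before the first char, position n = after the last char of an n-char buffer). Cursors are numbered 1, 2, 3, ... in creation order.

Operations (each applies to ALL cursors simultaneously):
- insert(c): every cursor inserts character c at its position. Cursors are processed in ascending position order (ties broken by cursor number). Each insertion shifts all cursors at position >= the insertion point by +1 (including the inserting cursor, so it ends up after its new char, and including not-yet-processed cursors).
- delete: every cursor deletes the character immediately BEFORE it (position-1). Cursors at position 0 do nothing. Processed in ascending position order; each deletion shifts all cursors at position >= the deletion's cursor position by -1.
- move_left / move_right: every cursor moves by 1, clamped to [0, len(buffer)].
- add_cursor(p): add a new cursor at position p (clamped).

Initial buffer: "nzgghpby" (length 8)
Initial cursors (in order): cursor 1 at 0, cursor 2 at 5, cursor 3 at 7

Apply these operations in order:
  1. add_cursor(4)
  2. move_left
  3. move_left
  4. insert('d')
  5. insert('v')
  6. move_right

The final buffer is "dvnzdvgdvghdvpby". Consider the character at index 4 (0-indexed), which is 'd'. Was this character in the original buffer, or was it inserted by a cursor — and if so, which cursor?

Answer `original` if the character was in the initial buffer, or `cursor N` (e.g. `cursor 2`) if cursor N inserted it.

After op 1 (add_cursor(4)): buffer="nzgghpby" (len 8), cursors c1@0 c4@4 c2@5 c3@7, authorship ........
After op 2 (move_left): buffer="nzgghpby" (len 8), cursors c1@0 c4@3 c2@4 c3@6, authorship ........
After op 3 (move_left): buffer="nzgghpby" (len 8), cursors c1@0 c4@2 c2@3 c3@5, authorship ........
After op 4 (insert('d')): buffer="dnzdgdghdpby" (len 12), cursors c1@1 c4@4 c2@6 c3@9, authorship 1..4.2..3...
After op 5 (insert('v')): buffer="dvnzdvgdvghdvpby" (len 16), cursors c1@2 c4@6 c2@9 c3@13, authorship 11..44.22..33...
After op 6 (move_right): buffer="dvnzdvgdvghdvpby" (len 16), cursors c1@3 c4@7 c2@10 c3@14, authorship 11..44.22..33...
Authorship (.=original, N=cursor N): 1 1 . . 4 4 . 2 2 . . 3 3 . . .
Index 4: author = 4

Answer: cursor 4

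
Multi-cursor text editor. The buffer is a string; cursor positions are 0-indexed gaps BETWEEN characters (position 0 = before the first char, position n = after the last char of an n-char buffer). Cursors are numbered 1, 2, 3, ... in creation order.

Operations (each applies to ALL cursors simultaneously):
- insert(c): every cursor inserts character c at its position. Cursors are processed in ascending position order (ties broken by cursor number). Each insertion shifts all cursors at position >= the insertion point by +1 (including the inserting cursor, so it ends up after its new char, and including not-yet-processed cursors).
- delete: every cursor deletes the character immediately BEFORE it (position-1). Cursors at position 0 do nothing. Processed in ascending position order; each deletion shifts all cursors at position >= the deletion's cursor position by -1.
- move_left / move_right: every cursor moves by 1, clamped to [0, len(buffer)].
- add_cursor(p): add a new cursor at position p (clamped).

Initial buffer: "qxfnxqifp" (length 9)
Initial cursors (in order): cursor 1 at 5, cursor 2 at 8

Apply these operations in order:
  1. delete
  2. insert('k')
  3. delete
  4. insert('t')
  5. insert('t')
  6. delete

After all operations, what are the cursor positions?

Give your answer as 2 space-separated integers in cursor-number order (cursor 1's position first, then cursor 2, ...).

Answer: 5 8

Derivation:
After op 1 (delete): buffer="qxfnqip" (len 7), cursors c1@4 c2@6, authorship .......
After op 2 (insert('k')): buffer="qxfnkqikp" (len 9), cursors c1@5 c2@8, authorship ....1..2.
After op 3 (delete): buffer="qxfnqip" (len 7), cursors c1@4 c2@6, authorship .......
After op 4 (insert('t')): buffer="qxfntqitp" (len 9), cursors c1@5 c2@8, authorship ....1..2.
After op 5 (insert('t')): buffer="qxfnttqittp" (len 11), cursors c1@6 c2@10, authorship ....11..22.
After op 6 (delete): buffer="qxfntqitp" (len 9), cursors c1@5 c2@8, authorship ....1..2.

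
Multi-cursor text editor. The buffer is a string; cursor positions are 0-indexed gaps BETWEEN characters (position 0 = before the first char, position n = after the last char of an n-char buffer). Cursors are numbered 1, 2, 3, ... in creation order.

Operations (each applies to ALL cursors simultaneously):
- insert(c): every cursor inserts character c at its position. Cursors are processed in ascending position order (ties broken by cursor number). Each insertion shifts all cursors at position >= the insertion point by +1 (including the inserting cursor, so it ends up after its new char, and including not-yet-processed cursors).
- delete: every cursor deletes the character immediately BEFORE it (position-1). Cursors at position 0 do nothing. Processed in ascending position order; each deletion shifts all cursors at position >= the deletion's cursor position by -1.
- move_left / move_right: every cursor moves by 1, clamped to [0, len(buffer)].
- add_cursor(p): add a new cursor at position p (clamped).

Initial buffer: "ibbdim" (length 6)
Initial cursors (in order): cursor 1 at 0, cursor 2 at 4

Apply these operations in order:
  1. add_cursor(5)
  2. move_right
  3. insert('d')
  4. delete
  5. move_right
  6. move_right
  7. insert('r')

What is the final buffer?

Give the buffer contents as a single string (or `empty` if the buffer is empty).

Answer: ibbrdimrr

Derivation:
After op 1 (add_cursor(5)): buffer="ibbdim" (len 6), cursors c1@0 c2@4 c3@5, authorship ......
After op 2 (move_right): buffer="ibbdim" (len 6), cursors c1@1 c2@5 c3@6, authorship ......
After op 3 (insert('d')): buffer="idbbdidmd" (len 9), cursors c1@2 c2@7 c3@9, authorship .1....2.3
After op 4 (delete): buffer="ibbdim" (len 6), cursors c1@1 c2@5 c3@6, authorship ......
After op 5 (move_right): buffer="ibbdim" (len 6), cursors c1@2 c2@6 c3@6, authorship ......
After op 6 (move_right): buffer="ibbdim" (len 6), cursors c1@3 c2@6 c3@6, authorship ......
After op 7 (insert('r')): buffer="ibbrdimrr" (len 9), cursors c1@4 c2@9 c3@9, authorship ...1...23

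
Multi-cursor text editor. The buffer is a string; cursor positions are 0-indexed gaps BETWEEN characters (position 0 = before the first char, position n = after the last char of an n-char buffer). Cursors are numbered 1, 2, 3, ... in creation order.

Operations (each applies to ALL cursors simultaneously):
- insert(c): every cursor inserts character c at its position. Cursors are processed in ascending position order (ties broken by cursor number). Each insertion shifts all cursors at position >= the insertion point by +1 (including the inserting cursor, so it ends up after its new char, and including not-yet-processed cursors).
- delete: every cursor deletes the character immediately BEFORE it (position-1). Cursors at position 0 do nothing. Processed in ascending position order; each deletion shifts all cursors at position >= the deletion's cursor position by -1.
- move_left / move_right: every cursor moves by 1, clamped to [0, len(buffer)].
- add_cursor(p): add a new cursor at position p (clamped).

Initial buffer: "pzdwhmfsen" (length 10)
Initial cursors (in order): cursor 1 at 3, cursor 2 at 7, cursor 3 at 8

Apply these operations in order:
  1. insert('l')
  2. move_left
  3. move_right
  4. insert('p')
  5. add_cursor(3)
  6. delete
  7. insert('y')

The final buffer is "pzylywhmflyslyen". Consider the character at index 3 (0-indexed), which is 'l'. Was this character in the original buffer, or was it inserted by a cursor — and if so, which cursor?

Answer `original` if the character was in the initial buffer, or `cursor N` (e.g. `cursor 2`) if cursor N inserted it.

Answer: cursor 1

Derivation:
After op 1 (insert('l')): buffer="pzdlwhmflslen" (len 13), cursors c1@4 c2@9 c3@11, authorship ...1....2.3..
After op 2 (move_left): buffer="pzdlwhmflslen" (len 13), cursors c1@3 c2@8 c3@10, authorship ...1....2.3..
After op 3 (move_right): buffer="pzdlwhmflslen" (len 13), cursors c1@4 c2@9 c3@11, authorship ...1....2.3..
After op 4 (insert('p')): buffer="pzdlpwhmflpslpen" (len 16), cursors c1@5 c2@11 c3@14, authorship ...11....22.33..
After op 5 (add_cursor(3)): buffer="pzdlpwhmflpslpen" (len 16), cursors c4@3 c1@5 c2@11 c3@14, authorship ...11....22.33..
After op 6 (delete): buffer="pzlwhmflslen" (len 12), cursors c4@2 c1@3 c2@8 c3@10, authorship ..1....2.3..
After op 7 (insert('y')): buffer="pzylywhmflyslyen" (len 16), cursors c4@3 c1@5 c2@11 c3@14, authorship ..411....22.33..
Authorship (.=original, N=cursor N): . . 4 1 1 . . . . 2 2 . 3 3 . .
Index 3: author = 1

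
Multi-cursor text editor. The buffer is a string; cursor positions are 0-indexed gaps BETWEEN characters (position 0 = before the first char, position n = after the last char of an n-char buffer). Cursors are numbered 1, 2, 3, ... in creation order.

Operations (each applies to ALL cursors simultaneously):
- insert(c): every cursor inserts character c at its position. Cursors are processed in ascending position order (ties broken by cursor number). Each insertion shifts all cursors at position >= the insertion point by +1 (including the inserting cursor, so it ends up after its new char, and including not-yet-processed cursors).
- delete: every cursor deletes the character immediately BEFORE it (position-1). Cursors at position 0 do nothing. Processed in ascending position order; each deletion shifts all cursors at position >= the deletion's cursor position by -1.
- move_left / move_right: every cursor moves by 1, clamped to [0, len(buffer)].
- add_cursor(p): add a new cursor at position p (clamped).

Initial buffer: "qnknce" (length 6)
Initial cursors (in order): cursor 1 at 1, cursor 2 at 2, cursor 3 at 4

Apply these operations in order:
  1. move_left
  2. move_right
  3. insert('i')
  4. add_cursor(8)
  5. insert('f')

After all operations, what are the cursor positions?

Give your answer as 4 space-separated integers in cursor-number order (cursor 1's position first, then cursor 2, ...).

Answer: 3 6 10 12

Derivation:
After op 1 (move_left): buffer="qnknce" (len 6), cursors c1@0 c2@1 c3@3, authorship ......
After op 2 (move_right): buffer="qnknce" (len 6), cursors c1@1 c2@2 c3@4, authorship ......
After op 3 (insert('i')): buffer="qiniknice" (len 9), cursors c1@2 c2@4 c3@7, authorship .1.2..3..
After op 4 (add_cursor(8)): buffer="qiniknice" (len 9), cursors c1@2 c2@4 c3@7 c4@8, authorship .1.2..3..
After op 5 (insert('f')): buffer="qifnifknifcfe" (len 13), cursors c1@3 c2@6 c3@10 c4@12, authorship .11.22..33.4.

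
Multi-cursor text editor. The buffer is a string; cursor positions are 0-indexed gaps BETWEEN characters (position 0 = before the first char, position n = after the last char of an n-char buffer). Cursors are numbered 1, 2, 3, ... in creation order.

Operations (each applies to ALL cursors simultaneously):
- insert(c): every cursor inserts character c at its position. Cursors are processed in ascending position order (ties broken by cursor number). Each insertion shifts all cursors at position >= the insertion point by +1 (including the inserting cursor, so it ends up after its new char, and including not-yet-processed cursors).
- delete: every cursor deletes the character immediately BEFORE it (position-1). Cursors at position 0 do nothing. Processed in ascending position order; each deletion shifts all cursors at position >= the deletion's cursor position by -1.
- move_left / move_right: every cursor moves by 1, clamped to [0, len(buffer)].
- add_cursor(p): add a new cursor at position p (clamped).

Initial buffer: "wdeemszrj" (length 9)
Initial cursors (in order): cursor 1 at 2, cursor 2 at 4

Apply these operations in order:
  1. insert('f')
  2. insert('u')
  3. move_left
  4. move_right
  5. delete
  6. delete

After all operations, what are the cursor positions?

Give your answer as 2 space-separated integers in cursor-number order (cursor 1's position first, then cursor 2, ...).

Answer: 2 4

Derivation:
After op 1 (insert('f')): buffer="wdfeefmszrj" (len 11), cursors c1@3 c2@6, authorship ..1..2.....
After op 2 (insert('u')): buffer="wdfueefumszrj" (len 13), cursors c1@4 c2@8, authorship ..11..22.....
After op 3 (move_left): buffer="wdfueefumszrj" (len 13), cursors c1@3 c2@7, authorship ..11..22.....
After op 4 (move_right): buffer="wdfueefumszrj" (len 13), cursors c1@4 c2@8, authorship ..11..22.....
After op 5 (delete): buffer="wdfeefmszrj" (len 11), cursors c1@3 c2@6, authorship ..1..2.....
After op 6 (delete): buffer="wdeemszrj" (len 9), cursors c1@2 c2@4, authorship .........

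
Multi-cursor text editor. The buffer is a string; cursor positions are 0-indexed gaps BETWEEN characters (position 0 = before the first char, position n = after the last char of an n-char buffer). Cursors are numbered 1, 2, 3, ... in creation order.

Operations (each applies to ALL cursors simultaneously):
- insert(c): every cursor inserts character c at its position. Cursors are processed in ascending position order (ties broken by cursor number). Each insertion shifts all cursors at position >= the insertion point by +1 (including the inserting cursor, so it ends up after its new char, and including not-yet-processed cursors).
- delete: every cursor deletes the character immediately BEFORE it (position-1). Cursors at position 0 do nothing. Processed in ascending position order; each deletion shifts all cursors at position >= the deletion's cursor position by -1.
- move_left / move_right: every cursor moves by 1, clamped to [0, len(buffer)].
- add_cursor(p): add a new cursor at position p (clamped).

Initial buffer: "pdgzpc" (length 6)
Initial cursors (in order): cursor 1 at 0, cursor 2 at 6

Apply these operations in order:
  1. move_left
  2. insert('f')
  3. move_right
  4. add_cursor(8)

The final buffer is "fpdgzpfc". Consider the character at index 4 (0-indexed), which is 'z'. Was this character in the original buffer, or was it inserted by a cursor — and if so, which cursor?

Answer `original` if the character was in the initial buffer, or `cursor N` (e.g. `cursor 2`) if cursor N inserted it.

After op 1 (move_left): buffer="pdgzpc" (len 6), cursors c1@0 c2@5, authorship ......
After op 2 (insert('f')): buffer="fpdgzpfc" (len 8), cursors c1@1 c2@7, authorship 1.....2.
After op 3 (move_right): buffer="fpdgzpfc" (len 8), cursors c1@2 c2@8, authorship 1.....2.
After op 4 (add_cursor(8)): buffer="fpdgzpfc" (len 8), cursors c1@2 c2@8 c3@8, authorship 1.....2.
Authorship (.=original, N=cursor N): 1 . . . . . 2 .
Index 4: author = original

Answer: original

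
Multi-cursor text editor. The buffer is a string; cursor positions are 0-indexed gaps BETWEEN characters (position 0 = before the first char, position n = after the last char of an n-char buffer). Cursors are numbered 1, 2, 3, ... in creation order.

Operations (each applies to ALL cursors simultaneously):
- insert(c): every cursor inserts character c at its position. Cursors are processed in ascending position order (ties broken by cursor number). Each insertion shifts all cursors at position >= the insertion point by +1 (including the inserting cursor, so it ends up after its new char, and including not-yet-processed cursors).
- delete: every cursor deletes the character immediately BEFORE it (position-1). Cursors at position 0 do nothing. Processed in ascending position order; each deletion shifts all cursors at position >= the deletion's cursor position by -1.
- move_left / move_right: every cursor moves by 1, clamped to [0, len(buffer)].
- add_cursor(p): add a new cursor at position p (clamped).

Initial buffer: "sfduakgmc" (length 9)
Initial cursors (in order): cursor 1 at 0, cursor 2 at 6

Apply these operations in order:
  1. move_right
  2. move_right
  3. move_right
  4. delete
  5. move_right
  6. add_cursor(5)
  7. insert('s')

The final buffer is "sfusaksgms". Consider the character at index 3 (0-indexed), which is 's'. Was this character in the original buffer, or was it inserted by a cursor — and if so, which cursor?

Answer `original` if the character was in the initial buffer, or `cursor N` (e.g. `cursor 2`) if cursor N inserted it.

After op 1 (move_right): buffer="sfduakgmc" (len 9), cursors c1@1 c2@7, authorship .........
After op 2 (move_right): buffer="sfduakgmc" (len 9), cursors c1@2 c2@8, authorship .........
After op 3 (move_right): buffer="sfduakgmc" (len 9), cursors c1@3 c2@9, authorship .........
After op 4 (delete): buffer="sfuakgm" (len 7), cursors c1@2 c2@7, authorship .......
After op 5 (move_right): buffer="sfuakgm" (len 7), cursors c1@3 c2@7, authorship .......
After op 6 (add_cursor(5)): buffer="sfuakgm" (len 7), cursors c1@3 c3@5 c2@7, authorship .......
After op 7 (insert('s')): buffer="sfusaksgms" (len 10), cursors c1@4 c3@7 c2@10, authorship ...1..3..2
Authorship (.=original, N=cursor N): . . . 1 . . 3 . . 2
Index 3: author = 1

Answer: cursor 1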